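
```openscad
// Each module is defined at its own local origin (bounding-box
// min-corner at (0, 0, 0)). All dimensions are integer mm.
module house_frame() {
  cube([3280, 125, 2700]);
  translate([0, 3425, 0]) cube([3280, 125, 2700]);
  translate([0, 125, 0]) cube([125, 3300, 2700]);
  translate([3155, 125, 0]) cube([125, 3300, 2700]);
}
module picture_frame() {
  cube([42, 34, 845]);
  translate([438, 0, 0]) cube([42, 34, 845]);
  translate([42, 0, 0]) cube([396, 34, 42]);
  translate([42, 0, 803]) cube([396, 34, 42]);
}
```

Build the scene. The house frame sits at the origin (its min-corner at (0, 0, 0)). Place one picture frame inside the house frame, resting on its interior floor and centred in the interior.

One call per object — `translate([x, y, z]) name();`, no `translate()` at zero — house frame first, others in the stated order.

house_frame();
translate([1400, 1758, 0]) picture_frame();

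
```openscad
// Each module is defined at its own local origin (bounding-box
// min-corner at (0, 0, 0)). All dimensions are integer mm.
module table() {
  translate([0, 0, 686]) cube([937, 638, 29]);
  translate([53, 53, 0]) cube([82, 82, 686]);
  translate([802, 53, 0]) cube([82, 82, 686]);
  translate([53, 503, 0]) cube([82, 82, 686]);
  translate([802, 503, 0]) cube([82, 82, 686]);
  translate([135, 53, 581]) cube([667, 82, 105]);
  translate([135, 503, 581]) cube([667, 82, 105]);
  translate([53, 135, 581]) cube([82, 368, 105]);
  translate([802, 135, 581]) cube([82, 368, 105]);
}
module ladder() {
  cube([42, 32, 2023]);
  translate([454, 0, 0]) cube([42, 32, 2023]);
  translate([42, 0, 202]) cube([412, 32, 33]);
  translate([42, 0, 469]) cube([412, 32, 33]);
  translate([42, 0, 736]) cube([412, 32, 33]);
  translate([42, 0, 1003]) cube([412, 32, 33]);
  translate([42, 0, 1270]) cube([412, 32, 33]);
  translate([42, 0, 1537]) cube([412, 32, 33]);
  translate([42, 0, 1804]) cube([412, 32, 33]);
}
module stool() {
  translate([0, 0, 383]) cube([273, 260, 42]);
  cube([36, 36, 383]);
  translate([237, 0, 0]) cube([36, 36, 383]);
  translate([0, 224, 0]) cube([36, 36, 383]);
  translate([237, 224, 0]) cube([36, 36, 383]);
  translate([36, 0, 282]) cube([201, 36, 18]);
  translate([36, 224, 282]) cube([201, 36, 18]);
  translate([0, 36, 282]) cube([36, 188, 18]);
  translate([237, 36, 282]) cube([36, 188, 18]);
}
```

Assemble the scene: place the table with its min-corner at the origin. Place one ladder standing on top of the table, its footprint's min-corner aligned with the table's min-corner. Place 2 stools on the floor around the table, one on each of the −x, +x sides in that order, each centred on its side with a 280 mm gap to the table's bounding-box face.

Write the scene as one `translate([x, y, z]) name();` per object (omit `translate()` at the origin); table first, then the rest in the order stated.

table();
translate([0, 0, 715]) ladder();
translate([-553, 189, 0]) stool();
translate([1217, 189, 0]) stool();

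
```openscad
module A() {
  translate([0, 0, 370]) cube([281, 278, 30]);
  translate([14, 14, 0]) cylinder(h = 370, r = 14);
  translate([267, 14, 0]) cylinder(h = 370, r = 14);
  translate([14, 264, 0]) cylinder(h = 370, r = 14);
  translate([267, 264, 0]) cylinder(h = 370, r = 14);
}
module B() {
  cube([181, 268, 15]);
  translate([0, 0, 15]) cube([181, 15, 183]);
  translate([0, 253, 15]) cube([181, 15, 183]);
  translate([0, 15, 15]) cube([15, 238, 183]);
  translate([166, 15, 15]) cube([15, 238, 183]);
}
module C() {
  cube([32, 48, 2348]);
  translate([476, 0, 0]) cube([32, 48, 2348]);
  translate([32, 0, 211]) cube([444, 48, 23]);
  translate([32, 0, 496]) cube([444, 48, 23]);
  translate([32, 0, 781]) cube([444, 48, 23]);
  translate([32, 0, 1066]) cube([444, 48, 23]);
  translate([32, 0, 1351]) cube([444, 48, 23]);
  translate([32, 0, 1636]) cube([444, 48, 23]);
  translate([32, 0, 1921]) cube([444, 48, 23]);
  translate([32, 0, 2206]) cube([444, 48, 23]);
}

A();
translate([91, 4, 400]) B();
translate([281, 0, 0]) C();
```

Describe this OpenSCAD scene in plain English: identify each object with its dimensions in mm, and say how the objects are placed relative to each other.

A is a four-legged stool. The seat is 281×278 mm, 30 mm thick, top at z = 400 mm. It stands on four round legs, each 28 mm in diameter, from z = 0 to the seat underside, each leg's axis is inset half a diameter from the nearest pair of seat edges (so the leg's bounding box is flush with the corner).

B is an open-topped rectangular box: outside dimensions 181×268×198 mm, with a uniform wall and base thickness of 15 mm. The base is a full 181×268 slab on the floor; four walls sit on top of the base. The front and back walls (the −y and +y sides) span the full width; the two side walls fit between them.

C is a straight ladder. Two 32×48 mm vertical rails, 2348 mm tall, stand 508 mm apart (outside-to-outside) with their front faces coplanar on the −y side. 8 rungs, each 48 mm deep and 23 mm tall, span between the inner faces of the rails, front faces flush with the rails. The lowest rung's underside is at z = 211 mm and rungs are spaced 285 mm apart (underside to underside).

The open box is on top of the stool. The ladder is against the stool's +x side, with their −y faces flush.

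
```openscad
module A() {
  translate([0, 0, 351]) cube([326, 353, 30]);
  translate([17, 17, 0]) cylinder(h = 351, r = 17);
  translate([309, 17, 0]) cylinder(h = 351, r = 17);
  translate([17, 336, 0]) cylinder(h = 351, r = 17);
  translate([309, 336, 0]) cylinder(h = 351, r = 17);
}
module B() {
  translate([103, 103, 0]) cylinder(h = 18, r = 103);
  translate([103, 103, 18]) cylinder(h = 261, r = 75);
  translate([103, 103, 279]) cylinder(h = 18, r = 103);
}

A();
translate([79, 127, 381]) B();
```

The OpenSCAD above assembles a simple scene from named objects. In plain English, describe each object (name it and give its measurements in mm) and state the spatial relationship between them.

A is a four-legged stool. The seat is a 326×353×30 mm slab whose top surface is at z = 381 mm; four round legs, each 34 mm in diameter, run from the floor (z = 0) to the underside of the seat, each leg's axis is inset half a diameter from the nearest pair of seat edges (so the leg's bounding box is flush with the corner).

B is a spool: two coaxial disc flanges of radius 103 mm and thickness 18 mm, joined by a core cylinder of radius 75 mm and height 261 mm. The lower flange rests on z = 0 and the three cylinders share a vertical axis.

The spool is on top of the stool.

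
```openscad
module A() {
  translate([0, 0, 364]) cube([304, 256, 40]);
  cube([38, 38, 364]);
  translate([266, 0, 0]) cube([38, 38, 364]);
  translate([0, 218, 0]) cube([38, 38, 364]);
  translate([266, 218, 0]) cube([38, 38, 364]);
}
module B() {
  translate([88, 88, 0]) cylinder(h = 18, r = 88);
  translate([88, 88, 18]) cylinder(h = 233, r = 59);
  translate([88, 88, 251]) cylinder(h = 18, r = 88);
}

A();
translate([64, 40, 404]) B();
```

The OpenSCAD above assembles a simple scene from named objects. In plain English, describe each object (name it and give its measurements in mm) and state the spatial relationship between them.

A is a four-legged stool. The seat is 304×256 mm, 40 mm thick, top at z = 404 mm. It stands on four square legs, each 38×38 mm in cross-section, from z = 0 to the seat underside, each flush with a corner of the seat.

B is a spool: two coaxial disc flanges of radius 88 mm and thickness 18 mm, joined by a core cylinder of radius 59 mm and height 233 mm. The lower flange rests on z = 0 and the three cylinders share a vertical axis.

The spool is on top of the stool, centred.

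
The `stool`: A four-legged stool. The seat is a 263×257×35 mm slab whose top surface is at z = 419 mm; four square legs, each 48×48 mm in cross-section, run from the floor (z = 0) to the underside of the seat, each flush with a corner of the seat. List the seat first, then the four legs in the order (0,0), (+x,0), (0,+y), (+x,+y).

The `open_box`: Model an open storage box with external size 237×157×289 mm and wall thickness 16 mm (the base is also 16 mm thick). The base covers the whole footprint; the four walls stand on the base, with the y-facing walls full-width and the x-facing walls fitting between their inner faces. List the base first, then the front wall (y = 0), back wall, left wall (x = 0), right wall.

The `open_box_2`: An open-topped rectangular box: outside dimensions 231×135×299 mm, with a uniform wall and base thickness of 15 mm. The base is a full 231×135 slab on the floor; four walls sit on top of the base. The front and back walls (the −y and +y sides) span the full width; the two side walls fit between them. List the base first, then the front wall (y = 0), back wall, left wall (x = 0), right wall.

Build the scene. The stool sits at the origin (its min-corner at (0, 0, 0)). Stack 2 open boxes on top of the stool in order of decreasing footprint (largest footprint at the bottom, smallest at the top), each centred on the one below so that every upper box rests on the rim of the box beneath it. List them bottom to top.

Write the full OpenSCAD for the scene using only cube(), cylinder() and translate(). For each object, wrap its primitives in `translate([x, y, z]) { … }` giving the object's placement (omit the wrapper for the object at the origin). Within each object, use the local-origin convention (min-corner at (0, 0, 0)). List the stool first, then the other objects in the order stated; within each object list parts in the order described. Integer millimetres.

translate([0, 0, 384]) cube([263, 257, 35]);
cube([48, 48, 384]);
translate([215, 0, 0]) cube([48, 48, 384]);
translate([0, 209, 0]) cube([48, 48, 384]);
translate([215, 209, 0]) cube([48, 48, 384]);
translate([13, 50, 419]) {
  cube([237, 157, 16]);
  translate([0, 0, 16]) cube([237, 16, 273]);
  translate([0, 141, 16]) cube([237, 16, 273]);
  translate([0, 16, 16]) cube([16, 125, 273]);
  translate([221, 16, 16]) cube([16, 125, 273]);
}
translate([16, 61, 708]) {
  cube([231, 135, 15]);
  translate([0, 0, 15]) cube([231, 15, 284]);
  translate([0, 120, 15]) cube([231, 15, 284]);
  translate([0, 15, 15]) cube([15, 105, 284]);
  translate([216, 15, 15]) cube([15, 105, 284]);
}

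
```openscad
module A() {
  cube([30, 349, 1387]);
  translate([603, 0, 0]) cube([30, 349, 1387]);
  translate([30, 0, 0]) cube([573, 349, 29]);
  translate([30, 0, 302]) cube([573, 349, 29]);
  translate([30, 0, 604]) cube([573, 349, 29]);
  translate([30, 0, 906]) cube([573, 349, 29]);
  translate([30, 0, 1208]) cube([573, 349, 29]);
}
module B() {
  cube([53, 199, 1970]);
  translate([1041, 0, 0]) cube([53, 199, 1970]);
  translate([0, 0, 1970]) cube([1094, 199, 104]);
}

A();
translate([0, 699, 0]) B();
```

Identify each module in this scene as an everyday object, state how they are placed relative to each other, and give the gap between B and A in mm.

A is a bookshelf. B is a door frame. The door frame is on the floor beside the bookshelf on its +y side. The gap between the door frame and the bookshelf is 350 mm.

The door frame's nearest face is 350 mm from the bookshelf's +y face.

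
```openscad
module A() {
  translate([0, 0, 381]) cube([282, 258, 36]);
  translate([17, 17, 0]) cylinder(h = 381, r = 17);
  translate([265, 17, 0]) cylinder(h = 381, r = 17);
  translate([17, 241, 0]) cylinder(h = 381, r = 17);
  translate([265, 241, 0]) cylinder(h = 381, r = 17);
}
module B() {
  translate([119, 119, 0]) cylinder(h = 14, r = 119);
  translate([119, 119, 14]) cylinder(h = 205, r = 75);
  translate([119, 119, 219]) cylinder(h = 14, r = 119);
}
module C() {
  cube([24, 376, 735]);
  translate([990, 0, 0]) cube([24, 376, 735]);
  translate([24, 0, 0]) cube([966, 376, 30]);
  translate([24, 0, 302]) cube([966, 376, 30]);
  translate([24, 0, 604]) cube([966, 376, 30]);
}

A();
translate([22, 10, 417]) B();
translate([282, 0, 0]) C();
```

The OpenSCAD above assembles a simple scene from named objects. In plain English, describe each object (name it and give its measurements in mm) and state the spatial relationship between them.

A is a four-legged stool. The seat is 282×258 mm, 36 mm thick, top at z = 417 mm. It stands on four round legs, each 34 mm in diameter, from z = 0 to the seat underside, each leg's axis is inset half a diameter from the nearest pair of seat edges (so the leg's bounding box is flush with the corner).

B is a spool: two coaxial disc flanges of radius 119 mm and thickness 14 mm, joined by a core cylinder of radius 75 mm and height 205 mm. The lower flange rests on z = 0 and the three cylinders share a vertical axis.

C is an open bookshelf. Two side panels, each 24 mm thick, 376 mm deep and 735 mm tall, stand 1014 mm apart (outside-to-outside). Between them sit 3 shelves, each 30 mm thick and 376 mm deep, spanning the full gap between the sides. The bottom shelf rests on the floor (its underside at z = 0) and the clear gap between one shelf's top and the next shelf's underside is 272 mm.

The spool is on top of the stool, centred. The bookshelf is against the stool's +x side, with their −y faces flush.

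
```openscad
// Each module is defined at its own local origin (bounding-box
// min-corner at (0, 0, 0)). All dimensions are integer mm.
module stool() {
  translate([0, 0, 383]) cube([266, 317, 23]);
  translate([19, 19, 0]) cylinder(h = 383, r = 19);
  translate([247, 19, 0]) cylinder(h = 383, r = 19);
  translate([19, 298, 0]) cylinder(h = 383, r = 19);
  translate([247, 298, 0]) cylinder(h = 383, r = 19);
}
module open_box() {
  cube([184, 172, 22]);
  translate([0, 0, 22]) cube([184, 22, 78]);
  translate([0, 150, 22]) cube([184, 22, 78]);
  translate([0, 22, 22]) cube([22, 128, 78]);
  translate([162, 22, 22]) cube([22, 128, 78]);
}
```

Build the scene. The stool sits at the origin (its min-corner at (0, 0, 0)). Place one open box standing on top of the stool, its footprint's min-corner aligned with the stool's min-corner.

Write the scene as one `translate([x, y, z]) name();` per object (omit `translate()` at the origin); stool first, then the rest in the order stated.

stool();
translate([0, 0, 406]) open_box();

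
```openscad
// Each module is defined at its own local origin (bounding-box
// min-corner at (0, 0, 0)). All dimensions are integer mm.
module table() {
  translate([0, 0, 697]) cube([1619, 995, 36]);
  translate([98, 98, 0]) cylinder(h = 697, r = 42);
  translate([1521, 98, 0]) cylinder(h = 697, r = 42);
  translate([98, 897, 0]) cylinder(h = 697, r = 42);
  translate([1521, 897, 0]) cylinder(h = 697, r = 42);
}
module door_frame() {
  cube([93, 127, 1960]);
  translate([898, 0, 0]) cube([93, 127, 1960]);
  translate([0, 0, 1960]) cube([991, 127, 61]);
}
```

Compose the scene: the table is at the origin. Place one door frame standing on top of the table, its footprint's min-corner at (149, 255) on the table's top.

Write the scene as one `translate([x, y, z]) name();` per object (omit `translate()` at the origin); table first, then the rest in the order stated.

table();
translate([149, 255, 733]) door_frame();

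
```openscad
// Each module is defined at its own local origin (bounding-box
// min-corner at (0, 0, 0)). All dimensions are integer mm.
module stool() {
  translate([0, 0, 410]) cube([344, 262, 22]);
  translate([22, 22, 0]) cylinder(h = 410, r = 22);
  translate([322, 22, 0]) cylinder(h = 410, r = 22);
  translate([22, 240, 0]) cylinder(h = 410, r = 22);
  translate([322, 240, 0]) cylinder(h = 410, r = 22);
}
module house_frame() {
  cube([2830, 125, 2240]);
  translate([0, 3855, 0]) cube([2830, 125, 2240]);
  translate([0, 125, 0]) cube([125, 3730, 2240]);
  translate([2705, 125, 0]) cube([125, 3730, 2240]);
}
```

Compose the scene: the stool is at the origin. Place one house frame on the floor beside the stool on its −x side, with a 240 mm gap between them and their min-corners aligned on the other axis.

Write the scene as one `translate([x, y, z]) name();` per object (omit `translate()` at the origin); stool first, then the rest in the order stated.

stool();
translate([-3070, 0, 0]) house_frame();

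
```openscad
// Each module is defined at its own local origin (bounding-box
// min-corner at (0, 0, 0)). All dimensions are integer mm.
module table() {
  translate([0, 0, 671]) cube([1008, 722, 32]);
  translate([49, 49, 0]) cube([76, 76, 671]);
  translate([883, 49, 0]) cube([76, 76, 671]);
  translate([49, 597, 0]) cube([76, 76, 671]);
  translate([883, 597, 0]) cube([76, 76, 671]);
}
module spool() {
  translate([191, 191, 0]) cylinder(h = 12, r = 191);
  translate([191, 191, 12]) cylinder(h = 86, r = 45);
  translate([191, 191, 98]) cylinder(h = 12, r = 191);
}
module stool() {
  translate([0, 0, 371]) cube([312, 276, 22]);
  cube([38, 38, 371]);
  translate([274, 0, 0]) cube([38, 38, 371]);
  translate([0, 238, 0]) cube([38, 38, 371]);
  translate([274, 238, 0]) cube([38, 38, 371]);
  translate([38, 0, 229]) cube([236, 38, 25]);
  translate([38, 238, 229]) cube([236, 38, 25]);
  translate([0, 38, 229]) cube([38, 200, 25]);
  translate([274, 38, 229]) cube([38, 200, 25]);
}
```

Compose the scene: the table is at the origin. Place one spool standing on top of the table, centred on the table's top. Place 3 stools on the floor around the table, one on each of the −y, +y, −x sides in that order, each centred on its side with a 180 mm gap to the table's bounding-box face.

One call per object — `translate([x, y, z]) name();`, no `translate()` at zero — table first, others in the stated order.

table();
translate([313, 170, 703]) spool();
translate([348, -456, 0]) stool();
translate([348, 902, 0]) stool();
translate([-492, 223, 0]) stool();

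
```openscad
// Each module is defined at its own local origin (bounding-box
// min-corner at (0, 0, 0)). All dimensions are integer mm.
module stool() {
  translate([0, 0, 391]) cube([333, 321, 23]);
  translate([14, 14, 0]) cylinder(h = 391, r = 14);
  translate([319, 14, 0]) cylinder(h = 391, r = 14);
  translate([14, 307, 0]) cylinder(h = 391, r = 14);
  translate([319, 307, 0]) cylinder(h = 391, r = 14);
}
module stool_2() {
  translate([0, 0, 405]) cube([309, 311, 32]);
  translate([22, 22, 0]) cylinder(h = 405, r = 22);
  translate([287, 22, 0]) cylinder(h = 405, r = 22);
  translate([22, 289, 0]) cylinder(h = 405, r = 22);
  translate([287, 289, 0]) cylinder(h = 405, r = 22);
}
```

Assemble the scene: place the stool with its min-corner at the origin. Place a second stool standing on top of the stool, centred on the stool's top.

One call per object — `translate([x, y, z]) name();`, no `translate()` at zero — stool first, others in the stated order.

stool();
translate([12, 5, 414]) stool_2();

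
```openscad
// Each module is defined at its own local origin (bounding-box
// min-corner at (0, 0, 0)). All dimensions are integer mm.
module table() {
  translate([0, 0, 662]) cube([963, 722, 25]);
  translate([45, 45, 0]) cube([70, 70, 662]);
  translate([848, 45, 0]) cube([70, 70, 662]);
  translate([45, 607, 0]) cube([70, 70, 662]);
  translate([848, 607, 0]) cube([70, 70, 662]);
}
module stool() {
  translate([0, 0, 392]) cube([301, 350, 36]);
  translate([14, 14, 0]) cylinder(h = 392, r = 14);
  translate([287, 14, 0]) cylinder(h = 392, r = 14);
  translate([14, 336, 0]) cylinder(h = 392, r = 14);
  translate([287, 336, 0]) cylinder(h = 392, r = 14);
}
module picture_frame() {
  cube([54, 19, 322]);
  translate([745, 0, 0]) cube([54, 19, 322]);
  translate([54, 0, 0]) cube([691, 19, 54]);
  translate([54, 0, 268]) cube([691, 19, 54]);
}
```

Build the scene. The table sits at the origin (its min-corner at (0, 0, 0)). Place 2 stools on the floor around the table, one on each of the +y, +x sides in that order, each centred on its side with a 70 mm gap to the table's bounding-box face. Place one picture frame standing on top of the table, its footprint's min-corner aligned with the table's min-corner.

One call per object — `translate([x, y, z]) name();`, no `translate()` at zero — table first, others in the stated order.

table();
translate([331, 792, 0]) stool();
translate([1033, 186, 0]) stool();
translate([0, 0, 687]) picture_frame();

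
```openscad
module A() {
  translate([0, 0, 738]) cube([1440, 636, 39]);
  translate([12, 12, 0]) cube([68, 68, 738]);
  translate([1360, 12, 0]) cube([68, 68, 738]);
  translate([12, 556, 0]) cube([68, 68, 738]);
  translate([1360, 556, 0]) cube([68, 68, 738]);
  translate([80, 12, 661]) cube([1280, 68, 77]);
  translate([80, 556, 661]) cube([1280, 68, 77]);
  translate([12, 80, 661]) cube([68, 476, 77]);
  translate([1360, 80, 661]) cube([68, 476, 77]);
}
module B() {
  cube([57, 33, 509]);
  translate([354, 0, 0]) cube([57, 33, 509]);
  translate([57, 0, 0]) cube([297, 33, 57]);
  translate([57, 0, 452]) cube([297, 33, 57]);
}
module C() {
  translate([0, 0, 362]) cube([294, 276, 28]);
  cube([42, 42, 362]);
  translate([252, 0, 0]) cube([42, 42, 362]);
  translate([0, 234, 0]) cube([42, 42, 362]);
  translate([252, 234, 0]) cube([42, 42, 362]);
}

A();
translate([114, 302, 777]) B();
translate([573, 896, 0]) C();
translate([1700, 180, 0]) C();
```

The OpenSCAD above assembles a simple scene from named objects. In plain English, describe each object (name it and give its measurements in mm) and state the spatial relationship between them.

A is a rectangular dining table. The top is 1440×636×39 mm with its upper surface at z = 777 mm. It stands on four 68×68 mm square legs, each inset 12 mm from the nearest pair of top edges, running from the floor to the underside of the top. Four apron rails, 68 mm thick and 77 mm tall, run between adjacent legs with their top edges flush with the underside of the top and their outer faces flush with the legs' outer faces.

B is a rectangular picture frame lying in the x–z plane (depth along y). The opening is 297 mm wide (x) by 395 mm tall (z), surrounded by a border 57 mm wide on all four sides. The frame is 33 mm deep and is made of two full-height vertical stiles with two horizontal rails fitted between them.

C is a four-legged stool. The seat is a 294×276×28 mm slab whose top surface is at z = 390 mm; four square legs, each 42×42 mm in cross-section, run from the floor (z = 0) to the underside of the seat, each flush with a corner of the seat.

The picture frame is on top of the table. Two stools sit around the table at the +y, +x sides.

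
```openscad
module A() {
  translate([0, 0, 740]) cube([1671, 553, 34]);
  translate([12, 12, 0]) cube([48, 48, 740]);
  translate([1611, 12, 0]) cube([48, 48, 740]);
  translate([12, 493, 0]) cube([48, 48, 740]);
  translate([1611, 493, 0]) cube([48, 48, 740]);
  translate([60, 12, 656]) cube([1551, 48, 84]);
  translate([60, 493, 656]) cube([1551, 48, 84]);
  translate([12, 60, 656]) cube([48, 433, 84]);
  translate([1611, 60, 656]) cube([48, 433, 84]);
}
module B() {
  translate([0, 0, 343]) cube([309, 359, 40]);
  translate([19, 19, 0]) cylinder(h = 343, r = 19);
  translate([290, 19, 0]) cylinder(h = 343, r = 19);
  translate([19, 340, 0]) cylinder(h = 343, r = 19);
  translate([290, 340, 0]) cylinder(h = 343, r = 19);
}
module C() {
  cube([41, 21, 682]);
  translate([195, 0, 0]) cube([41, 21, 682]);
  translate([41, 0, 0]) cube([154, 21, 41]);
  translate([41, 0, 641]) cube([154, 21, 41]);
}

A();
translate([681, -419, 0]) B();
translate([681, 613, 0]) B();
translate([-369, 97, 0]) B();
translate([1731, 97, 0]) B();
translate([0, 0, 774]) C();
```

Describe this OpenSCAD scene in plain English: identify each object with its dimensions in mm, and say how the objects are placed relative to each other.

A is a table: top 1671 mm (x) × 553 mm (y), 34 mm thick, upper face at z = 774 mm, on four 48×48 mm square legs, each inset 12 mm from the nearest pair of top edges, running from z = 0 to the bottom of the top. Four apron rails, 48 mm thick and 84 mm tall, run between adjacent legs with their top edges flush with the underside of the top and their outer faces flush with the legs' outer faces.

B is a simple wooden stool: a rectangular seat 309 mm (x) by 359 mm (y), 40 mm thick, top face at z = 383 mm, on four round legs, each 38 mm in diameter. The legs rest on z = 0, each leg's axis is inset half a diameter from the nearest pair of seat edges (so the leg's bounding box is flush with the corner).

C is a rectangular picture frame lying in the x–z plane (depth along y). The opening is 154 mm wide (x) by 600 mm tall (z), surrounded by a border 41 mm wide on all four sides. The frame is 21 mm deep and is made of two full-height vertical stiles with two horizontal rails fitted between them.

Four stools sit around the table at the −y, +y, −x, +x sides. The picture frame is on top of the table.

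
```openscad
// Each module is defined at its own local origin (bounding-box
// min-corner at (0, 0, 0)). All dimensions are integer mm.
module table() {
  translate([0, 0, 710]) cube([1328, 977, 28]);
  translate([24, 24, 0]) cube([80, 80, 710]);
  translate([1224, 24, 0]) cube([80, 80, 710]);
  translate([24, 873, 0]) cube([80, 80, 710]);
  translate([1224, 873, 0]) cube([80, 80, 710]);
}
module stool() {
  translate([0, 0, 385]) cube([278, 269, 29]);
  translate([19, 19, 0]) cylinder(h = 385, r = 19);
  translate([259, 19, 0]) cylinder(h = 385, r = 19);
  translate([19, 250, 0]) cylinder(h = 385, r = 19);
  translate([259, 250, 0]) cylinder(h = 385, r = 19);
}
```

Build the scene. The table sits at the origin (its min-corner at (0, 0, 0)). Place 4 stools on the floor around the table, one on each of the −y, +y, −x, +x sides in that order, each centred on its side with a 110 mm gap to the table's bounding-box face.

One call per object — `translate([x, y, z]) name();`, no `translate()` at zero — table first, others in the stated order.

table();
translate([525, -379, 0]) stool();
translate([525, 1087, 0]) stool();
translate([-388, 354, 0]) stool();
translate([1438, 354, 0]) stool();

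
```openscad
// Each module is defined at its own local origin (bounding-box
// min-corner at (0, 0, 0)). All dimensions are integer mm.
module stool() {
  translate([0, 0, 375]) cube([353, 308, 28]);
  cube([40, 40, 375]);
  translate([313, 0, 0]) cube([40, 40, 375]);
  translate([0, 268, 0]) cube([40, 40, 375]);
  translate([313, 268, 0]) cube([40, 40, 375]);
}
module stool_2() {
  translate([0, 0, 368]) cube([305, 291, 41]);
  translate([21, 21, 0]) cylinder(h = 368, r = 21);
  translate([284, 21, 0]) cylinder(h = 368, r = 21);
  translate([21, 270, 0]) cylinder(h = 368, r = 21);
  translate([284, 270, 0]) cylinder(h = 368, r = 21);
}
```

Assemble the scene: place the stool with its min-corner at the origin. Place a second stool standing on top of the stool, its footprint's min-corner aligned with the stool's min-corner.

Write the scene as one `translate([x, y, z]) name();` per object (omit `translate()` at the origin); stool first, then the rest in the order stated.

stool();
translate([0, 0, 403]) stool_2();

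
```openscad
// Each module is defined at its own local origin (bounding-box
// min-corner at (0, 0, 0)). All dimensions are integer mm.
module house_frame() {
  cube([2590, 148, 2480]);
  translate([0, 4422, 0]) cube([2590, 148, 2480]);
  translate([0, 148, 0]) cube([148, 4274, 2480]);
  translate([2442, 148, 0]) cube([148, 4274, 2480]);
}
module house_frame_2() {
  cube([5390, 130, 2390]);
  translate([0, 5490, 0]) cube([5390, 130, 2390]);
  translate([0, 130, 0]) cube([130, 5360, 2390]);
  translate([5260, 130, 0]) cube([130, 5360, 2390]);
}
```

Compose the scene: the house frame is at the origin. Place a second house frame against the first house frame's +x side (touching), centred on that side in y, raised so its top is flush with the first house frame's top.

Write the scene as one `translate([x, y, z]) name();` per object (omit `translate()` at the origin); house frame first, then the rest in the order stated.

house_frame();
translate([2590, -525, 90]) house_frame_2();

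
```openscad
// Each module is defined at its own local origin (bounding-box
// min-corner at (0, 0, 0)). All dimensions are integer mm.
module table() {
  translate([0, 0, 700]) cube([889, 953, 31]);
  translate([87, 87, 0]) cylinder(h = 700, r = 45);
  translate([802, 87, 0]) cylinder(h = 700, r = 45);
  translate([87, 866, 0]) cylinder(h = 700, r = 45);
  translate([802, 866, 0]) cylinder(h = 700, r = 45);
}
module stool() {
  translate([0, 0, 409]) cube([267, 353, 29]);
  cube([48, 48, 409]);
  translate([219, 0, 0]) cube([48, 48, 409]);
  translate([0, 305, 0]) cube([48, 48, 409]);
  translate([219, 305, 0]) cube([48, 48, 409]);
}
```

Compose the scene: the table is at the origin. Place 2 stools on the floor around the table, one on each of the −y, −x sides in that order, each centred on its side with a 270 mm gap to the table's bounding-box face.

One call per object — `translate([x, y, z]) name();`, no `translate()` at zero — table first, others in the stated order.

table();
translate([311, -623, 0]) stool();
translate([-537, 300, 0]) stool();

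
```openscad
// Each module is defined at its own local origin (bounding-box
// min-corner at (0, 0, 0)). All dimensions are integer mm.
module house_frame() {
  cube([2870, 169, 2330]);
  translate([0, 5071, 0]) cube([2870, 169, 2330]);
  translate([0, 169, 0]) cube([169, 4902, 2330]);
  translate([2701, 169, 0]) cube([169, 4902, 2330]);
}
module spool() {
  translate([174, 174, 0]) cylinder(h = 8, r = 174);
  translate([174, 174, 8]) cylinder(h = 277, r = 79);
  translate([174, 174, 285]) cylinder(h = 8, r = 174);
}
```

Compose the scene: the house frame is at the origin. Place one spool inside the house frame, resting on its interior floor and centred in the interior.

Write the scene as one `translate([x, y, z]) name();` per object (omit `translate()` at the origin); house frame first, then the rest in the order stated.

house_frame();
translate([1261, 2446, 0]) spool();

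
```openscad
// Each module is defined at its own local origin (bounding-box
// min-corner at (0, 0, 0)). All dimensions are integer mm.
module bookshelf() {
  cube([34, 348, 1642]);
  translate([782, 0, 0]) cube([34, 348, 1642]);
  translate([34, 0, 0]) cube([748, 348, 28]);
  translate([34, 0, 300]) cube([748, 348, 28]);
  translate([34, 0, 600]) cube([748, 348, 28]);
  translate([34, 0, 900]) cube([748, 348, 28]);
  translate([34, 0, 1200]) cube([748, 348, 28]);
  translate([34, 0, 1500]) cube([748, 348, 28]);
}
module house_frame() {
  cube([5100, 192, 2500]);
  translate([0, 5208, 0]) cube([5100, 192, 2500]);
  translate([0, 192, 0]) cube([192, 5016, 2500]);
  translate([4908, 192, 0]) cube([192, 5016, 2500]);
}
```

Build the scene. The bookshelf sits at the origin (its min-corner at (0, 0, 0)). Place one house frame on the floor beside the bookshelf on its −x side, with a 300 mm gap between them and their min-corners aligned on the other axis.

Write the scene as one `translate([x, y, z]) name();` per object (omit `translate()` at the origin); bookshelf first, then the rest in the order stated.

bookshelf();
translate([-5400, 0, 0]) house_frame();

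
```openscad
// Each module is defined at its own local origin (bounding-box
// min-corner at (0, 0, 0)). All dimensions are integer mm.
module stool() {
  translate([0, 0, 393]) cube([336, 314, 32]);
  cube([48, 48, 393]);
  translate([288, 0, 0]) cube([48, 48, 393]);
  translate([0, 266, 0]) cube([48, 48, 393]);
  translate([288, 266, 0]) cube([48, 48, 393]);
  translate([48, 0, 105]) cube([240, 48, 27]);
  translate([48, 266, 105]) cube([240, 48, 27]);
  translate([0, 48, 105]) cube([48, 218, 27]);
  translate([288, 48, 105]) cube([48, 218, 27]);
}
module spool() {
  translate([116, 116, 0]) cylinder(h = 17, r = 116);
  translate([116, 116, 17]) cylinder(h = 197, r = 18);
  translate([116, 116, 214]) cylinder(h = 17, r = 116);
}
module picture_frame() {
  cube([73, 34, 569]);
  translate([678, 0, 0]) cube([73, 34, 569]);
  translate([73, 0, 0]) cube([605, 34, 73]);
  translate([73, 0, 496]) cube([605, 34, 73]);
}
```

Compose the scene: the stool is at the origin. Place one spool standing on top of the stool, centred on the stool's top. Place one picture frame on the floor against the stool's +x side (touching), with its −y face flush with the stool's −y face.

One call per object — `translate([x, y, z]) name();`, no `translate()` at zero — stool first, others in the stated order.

stool();
translate([52, 41, 425]) spool();
translate([336, 0, 0]) picture_frame();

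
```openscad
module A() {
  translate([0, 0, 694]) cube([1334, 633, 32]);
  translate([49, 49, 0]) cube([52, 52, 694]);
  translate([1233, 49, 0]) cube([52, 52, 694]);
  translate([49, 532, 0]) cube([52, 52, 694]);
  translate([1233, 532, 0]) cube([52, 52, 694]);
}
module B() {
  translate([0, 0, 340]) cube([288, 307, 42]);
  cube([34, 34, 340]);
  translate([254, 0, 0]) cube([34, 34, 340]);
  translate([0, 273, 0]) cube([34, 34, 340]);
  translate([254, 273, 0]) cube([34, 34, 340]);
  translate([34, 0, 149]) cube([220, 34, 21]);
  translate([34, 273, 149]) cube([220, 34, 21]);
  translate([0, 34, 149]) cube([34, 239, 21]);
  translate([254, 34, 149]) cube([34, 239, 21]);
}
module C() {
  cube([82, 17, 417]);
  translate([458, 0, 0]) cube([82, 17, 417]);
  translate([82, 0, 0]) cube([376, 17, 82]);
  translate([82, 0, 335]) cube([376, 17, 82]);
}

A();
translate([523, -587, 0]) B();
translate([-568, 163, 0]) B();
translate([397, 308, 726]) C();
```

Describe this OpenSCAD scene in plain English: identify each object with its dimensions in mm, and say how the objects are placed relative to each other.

A is a rectangular dining table. The top is 1334×633×32 mm with its upper surface at z = 726 mm. It stands on four 52×52 mm square legs, each inset 49 mm from the nearest pair of top edges, running from the floor to the underside of the top.

B is a four-legged stool. The seat is 288×307 mm, 42 mm thick, top at z = 382 mm. It stands on four square legs, each 34×34 mm in cross-section, from z = 0 to the seat underside, each flush with a corner of the seat. Four stretchers, 34 mm wide and 21 mm tall, connect adjacent legs with their undersides at z = 149 mm, each running between the inner faces of the legs it joins and aligned with the legs' outer faces on the other axis.

C is a picture frame with a 376×253 mm rectangular opening (x by z) and a uniform 82 mm border on every side. Frame depth is 17 mm along y. It is built from two vertical stiles running the full outside height and two horizontal rails spanning the gap between the stiles.

Two stools sit around the table at the −y, −x sides. The picture frame is on top of the table, centred.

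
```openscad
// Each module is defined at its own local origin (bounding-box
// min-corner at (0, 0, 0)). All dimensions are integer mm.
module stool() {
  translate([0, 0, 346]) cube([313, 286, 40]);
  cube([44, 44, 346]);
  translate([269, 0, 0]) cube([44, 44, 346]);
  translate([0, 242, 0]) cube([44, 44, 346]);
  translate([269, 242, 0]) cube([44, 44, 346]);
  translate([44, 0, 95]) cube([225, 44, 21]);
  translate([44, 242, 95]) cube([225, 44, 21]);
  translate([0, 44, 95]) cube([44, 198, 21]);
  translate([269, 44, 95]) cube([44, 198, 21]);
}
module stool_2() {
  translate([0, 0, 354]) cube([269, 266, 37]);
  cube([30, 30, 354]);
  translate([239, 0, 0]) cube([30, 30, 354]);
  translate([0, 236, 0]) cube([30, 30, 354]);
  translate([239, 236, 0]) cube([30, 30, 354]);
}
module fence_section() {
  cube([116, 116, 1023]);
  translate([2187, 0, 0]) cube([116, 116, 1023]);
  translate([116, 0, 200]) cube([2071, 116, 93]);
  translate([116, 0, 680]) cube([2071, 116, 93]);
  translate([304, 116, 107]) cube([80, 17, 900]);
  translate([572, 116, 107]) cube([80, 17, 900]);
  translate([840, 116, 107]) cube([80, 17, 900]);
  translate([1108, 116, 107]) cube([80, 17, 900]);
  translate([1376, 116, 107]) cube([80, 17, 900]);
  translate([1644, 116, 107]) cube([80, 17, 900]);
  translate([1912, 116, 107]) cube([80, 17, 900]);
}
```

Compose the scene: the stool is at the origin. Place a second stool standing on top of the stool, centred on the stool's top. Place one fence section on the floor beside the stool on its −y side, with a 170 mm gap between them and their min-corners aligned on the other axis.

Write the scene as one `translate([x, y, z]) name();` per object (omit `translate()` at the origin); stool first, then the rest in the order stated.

stool();
translate([22, 10, 386]) stool_2();
translate([0, -303, 0]) fence_section();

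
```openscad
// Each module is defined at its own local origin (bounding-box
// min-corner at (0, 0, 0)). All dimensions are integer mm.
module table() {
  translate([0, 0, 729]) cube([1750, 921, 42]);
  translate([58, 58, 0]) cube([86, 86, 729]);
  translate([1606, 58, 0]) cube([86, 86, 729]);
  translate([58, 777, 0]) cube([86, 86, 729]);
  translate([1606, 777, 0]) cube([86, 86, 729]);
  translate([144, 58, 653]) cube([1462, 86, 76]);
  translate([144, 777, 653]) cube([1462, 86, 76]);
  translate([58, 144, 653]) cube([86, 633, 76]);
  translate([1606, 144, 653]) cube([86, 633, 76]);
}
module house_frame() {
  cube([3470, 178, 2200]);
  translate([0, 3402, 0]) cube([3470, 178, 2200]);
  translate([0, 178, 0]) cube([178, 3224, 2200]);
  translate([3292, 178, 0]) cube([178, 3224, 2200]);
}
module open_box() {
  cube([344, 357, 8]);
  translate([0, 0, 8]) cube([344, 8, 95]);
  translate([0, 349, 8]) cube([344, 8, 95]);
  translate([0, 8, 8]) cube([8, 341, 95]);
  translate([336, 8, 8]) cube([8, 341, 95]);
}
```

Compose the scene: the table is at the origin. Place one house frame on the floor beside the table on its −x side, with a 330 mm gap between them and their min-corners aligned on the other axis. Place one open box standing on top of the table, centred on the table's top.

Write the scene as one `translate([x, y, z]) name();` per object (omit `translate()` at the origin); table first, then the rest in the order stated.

table();
translate([-3800, 0, 0]) house_frame();
translate([703, 282, 771]) open_box();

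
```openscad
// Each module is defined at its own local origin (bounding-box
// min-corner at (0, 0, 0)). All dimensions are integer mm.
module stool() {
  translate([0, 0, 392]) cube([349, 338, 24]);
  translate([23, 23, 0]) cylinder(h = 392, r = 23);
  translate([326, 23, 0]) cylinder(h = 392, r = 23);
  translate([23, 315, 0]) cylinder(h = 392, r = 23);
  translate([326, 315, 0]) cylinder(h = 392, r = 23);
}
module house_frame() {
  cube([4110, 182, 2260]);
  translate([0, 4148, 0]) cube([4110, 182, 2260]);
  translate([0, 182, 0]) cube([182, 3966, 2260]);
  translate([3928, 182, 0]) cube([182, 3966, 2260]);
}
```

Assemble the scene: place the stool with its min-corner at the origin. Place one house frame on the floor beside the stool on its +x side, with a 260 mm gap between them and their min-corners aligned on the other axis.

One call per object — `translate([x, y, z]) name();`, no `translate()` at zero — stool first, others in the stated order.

stool();
translate([609, 0, 0]) house_frame();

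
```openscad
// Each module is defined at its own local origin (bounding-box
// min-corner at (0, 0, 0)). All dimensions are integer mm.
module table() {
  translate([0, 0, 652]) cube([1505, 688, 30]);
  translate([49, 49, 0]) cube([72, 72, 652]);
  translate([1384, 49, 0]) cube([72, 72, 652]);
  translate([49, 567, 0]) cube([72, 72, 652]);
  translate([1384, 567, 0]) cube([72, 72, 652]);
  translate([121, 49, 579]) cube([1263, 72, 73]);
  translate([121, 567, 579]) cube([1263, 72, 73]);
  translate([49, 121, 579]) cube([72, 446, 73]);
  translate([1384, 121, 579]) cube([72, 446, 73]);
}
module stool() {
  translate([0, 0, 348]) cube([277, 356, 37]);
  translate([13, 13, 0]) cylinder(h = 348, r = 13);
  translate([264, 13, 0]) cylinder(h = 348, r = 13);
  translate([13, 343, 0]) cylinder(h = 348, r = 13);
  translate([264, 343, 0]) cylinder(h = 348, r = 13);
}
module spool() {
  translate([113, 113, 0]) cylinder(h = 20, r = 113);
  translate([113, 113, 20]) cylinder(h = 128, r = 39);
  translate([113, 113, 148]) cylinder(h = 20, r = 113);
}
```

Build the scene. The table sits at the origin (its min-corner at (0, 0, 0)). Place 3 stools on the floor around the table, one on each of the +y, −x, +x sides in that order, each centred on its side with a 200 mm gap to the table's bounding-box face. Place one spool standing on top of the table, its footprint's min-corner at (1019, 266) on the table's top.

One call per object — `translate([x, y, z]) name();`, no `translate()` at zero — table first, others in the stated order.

table();
translate([614, 888, 0]) stool();
translate([-477, 166, 0]) stool();
translate([1705, 166, 0]) stool();
translate([1019, 266, 682]) spool();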